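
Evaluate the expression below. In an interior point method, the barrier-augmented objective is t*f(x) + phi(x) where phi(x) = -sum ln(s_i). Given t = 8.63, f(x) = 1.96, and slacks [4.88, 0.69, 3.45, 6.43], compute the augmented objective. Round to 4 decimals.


Step 1: Compute log-barrier.
ln values: [1.5851, -0.3711, 1.2384, 1.861]
phi = -(1.5851 - 0.3711 + 1.2384 + 1.861) = -4.3134
Step 2: Compute augmented objective.
t*f(x) = 8.63*1.96 = 16.9148
Total = 16.9148 - 4.3134 = 12.6014


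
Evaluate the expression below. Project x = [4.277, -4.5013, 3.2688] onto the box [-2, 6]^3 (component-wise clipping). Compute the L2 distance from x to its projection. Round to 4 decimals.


Project each component onto [-2, 6].
clip(4.277) = 4.277, clip(-4.5013) = -2.0, clip(3.2688) = 3.2688
Projection = [4.277, -2.0, 3.2688]
Squared diffs: [0.0, 6.2565, 0.0]
Distance = sqrt(6.2565) = 2.5013


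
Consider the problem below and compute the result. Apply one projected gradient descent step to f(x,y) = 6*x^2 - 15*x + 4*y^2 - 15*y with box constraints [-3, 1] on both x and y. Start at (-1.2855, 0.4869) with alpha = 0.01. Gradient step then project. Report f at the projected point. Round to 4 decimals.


Step 1: Compute gradient at (-1.2855, 0.4869).
grad_x = 2*6*-1.2855 - 15 = -30.426
grad_y = 2*4*0.4869 - 15 = -11.1048
Step 2: Gradient step.
x_raw = -1.2855 - 0.01*-30.426 = -0.9812
y_raw = 0.4869 - 0.01*-11.1048 = 0.5979
Step 3: Project onto [-3, 1].
x_proj = clip(-0.9812) = -0.9812
y_proj = clip(0.5979) = 0.5979
Step 4: Evaluate f.
f(-0.9812, 0.5979) = 12.9565


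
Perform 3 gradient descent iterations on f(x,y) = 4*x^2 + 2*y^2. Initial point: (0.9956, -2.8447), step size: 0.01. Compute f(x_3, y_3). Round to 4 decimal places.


Gradient descent on f(x,y) = 4*x^2 + 2*y^2.
Starting point: (0.9956, -2.8447), alpha = 0.01
Step 1: grad_x = 2*4*0.9956 = 7.9648, grad_y = 2*2*-2.8447 = -11.3788
  x_1 = 0.9956 - 0.01*7.9648 = 0.916
  y_1 = -2.8447 - 0.01*-11.3788 = -2.7309
Step 2: grad_x = 2*4*0.916 = 7.3276, grad_y = 2*2*-2.7309 = -10.9236
  x_2 = 0.916 - 0.01*7.3276 = 0.8427
  y_2 = -2.7309 - 0.01*-10.9236 = -2.6217
Step 3: grad_x = 2*4*0.8427 = 6.7414, grad_y = 2*2*-2.6217 = -10.4867
  x_3 = 0.8427 - 0.01*6.7414 = 0.7753
  y_3 = -2.6217 - 0.01*-10.4867 = -2.5168
f(0.7753, -2.5168) = 4*0.7753^2 + 2*(-2.5168)^2 = 15.0728


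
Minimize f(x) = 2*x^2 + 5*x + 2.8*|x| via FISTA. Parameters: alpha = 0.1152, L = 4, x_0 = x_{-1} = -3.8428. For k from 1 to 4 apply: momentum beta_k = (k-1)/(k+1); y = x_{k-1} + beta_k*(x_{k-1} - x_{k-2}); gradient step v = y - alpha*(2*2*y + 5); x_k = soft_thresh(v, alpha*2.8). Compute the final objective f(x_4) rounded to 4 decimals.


FISTA on f(x) = 2*x^2 + 5*x + 2.8*|x|
L = 4, alpha = 0.1152
Iteration 1: beta = 0.0, y = -3.8428 + 0.0*(-3.8428 + 3.8428) = -3.8428
  grad(y) = -10.3712, v = y - alpha*grad = -2.648
  prox(v) = soft_thresh(-2.648, 0.3226) = -2.3255
Iteration 2: beta = 0.3333, y = -2.3255 + 0.3333*(-2.3255 + 3.8428) = -1.8197
  grad(y) = -2.2788, v = y - alpha*grad = -1.5572
  prox(v) = soft_thresh(-1.5572, 0.3226) = -1.2346
Iteration 3: beta = 0.5, y = -1.2346 + 0.5*(-1.2346 + 2.3255) = -0.6892
  grad(y) = 2.2432, v = y - alpha*grad = -0.9476
  prox(v) = soft_thresh(-0.9476, 0.3226) = -0.6251
Iteration 4: beta = 0.6, y = -0.6251 + 0.6*(-0.6251 + 1.2346) = -0.2593
  grad(y) = 3.9627, v = y - alpha*grad = -0.7158
  prox(v) = soft_thresh(-0.7158, 0.3226) = -0.3933
f(x_4) = 2*(-0.3933)^2 + 5*(-0.3933) + 2.8*|-0.3933| = -0.5559


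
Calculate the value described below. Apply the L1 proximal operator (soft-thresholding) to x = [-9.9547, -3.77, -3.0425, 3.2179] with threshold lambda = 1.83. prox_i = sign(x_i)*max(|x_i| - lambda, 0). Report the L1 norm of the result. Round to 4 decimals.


Soft-thresholding with lambda = 1.83:
prox(-9.9547) = sign(-9.9547)*max(|-9.9547| - 1.83, 0) = -8.1247
prox(-3.77) = sign(-3.77)*max(|-3.77| - 1.83, 0) = -1.94
prox(-3.0425) = sign(-3.0425)*max(|-3.0425| - 1.83, 0) = -1.2125
prox(3.2179) = sign(3.2179)*max(|3.2179| - 1.83, 0) = 1.3879
prox(x) = [-8.1247, -1.94, -1.2125, 1.3879]
||prox(x)||_1 = 8.1247 + 1.94 + 1.2125 + 1.3879 = 12.6651


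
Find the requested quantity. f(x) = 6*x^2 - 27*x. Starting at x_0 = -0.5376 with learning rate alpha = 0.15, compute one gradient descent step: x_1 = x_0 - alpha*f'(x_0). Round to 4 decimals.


We compute the gradient at x_0 and apply the update.
f'(x) = 12*x - 27
f'(-0.5376) = 12*-0.5376 - 27 = -33.4512
x_1 = -0.5376 - 0.15*-33.4512 = 4.4801


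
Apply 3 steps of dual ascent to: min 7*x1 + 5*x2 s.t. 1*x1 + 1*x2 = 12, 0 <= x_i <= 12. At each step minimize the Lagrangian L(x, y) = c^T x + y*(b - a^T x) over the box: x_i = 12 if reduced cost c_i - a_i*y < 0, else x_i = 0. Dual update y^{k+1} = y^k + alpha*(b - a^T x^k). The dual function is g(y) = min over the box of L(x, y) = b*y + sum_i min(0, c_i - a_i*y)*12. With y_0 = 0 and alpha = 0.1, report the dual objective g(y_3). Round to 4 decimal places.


Dual ascent for LP: min 7*x1 + 5*x2, 1*x1 + 1*x2 = 12, 0 <= x_i <= 12
Step 1: y^k = 0.0, reduced costs: (7.0, 5.0)
  x^k = (0.0, 0.0), subgradient = b - a^T x = 12.0
  y^{k+1} = 0.0 + 0.1*12.0 = 1.2
Step 2: y^k = 1.2, reduced costs: (5.8, 3.8)
  x^k = (0.0, 0.0), subgradient = b - a^T x = 12.0
  y^{k+1} = 1.2 + 0.1*12.0 = 2.4
Step 3: y^k = 2.4, reduced costs: (4.6, 2.6)
  x^k = (0.0, 0.0), subgradient = b - a^T x = 12.0
  y^{k+1} = 2.4 + 0.1*12.0 = 3.6
Dual objective at y_3 = 3.6: reduced costs (3.4, 1.4), box minimizer x = (0.0, 0.0)
g(y_3) = b*y + (c1 - a1*y)*x1 + (c2 - a2*y)*x2 = 12*3.6 + 3.4*0.0 + 1.4*0.0 = 43.2 + 0.0 + 0.0 = 43.2


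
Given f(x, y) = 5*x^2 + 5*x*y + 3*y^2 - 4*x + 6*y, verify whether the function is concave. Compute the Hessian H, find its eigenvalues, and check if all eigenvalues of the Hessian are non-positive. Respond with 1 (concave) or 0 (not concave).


The Hessian of f(x,y) = 5*x^2 + 5*x*y + 3*y^2 - 4*x + 6*y is:
H = [[10, 5], [5, 6]]
Trace = 10 + 6 = 16
Determinant = 10*6 - (5)^2 = 35
Discriminant = (16)^2 - 4*35 = 116.0
Eigenvalues: lambda_1 = 2.6148, lambda_2 = 13.3852
The function is not concave.

0


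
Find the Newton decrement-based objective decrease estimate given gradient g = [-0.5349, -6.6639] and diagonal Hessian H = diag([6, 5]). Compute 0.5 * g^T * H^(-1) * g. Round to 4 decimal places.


Step 1: H is diagonal, so H^(-1) * g = [-0.0892, -1.3328].
Step 2: g^T H^(-1) g = sum_i g_i^2 / H_ii
  = (-0.5349)^2/6 + (-6.6639)^2/5
  = 0.0477 + 8.8815 = 8.9292
Step 3: Objective decrease = 0.5 * g^T H^(-1) g = 4.4646


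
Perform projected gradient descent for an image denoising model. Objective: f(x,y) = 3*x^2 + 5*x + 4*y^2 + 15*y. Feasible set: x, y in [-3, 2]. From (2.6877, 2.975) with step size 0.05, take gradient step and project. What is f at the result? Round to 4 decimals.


Step 1: Compute gradient at (2.6877, 2.975).
grad_x = 2*3*2.6877 + 5 = 21.1262
grad_y = 2*4*2.975 + 15 = 38.8
Step 2: Gradient step.
x_raw = 2.6877 - 0.05*21.1262 = 1.6314
y_raw = 2.975 - 0.05*38.8 = 1.035
Step 3: Project onto [-3, 2].
x_proj = clip(1.6314) = 1.6314
y_proj = clip(1.035) = 1.035
Step 4: Evaluate f.
f(1.6314, 1.035) = 35.9511


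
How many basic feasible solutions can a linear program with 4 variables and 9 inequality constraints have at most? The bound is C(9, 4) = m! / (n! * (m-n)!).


Each vertex corresponds to some choice of n active constraints out of m, so the number of vertices is at most C(m, n) = m! / (n!(m-n)!).
m = 9, n = 4
Numerator: 9 * 8 * 7 * 6
Denominator: 4! = 24
C(9, 4) = 126


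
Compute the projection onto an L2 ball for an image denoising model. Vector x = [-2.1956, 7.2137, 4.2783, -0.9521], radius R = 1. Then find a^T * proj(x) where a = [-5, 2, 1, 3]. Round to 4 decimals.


Step 1: Compute ||x|| (intermediates to 6 decimals).
||x|| = sqrt((-2.1956)^2 + 7.2137^2 + 4.2783^2 + (-0.9521)^2) = 8.721724
Step 2: Project.
Since ||x|| > R, scale = R/||x|| = 1/8.721724 = 0.114656, proj(x) = scale * x
proj(x) = [-0.251739, 0.827094, 0.490533, -0.109164]
Step 3: Dot product.
a^T * proj(x) = -5*(-0.251739) + 2*0.827094 + 1*0.490533 + 3*(-0.109164) = 3.0759


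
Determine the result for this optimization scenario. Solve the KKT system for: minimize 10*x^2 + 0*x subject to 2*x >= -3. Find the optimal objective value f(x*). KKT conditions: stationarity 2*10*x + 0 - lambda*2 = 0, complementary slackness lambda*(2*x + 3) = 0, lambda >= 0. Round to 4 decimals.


Step 1: Try lambda = 0 (constraint inactive).
Stationarity: 2*10*x + 0 = 0
x* = 0/(2*10) = 0.0
Check constraint: 2*0.0 = 0.0 >= -3 -- satisfied.
Step 2: Compute optimal value.
f(x*) = 10*0.0^2 + 0*0.0 = 0.0


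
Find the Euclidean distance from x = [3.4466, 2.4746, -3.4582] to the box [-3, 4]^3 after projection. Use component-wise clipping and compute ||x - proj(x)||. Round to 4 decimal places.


Project each component onto [-3, 4].
clip(3.4466) = 3.4466, clip(2.4746) = 2.4746, clip(-3.4582) = -3.0
Projection = [3.4466, 2.4746, -3.0]
Squared diffs: [0.0, 0.0, 0.2099]
Distance = sqrt(0.2099) = 0.4582


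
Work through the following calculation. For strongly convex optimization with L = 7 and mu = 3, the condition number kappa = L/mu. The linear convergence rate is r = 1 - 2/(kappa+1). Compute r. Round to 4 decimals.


Step 1: Compute the condition number.
kappa = L/mu = 7/3 = 2.3333
Step 2: Compute the convergence rate.
r = 1 - 2/(kappa + 1) = 1 - 2*mu/(L + mu) = (L - mu)/(L + mu) = 4/10 = 0.4


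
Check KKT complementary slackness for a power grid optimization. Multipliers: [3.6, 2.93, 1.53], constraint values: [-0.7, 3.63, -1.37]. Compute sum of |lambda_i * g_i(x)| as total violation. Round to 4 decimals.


KKT complementary slackness check:
lambda_1 * g_1 = 3.6 * -0.7 = -2.52
lambda_2 * g_2 = 2.93 * 3.63 = 10.6359
lambda_3 * g_3 = 1.53 * -1.37 = -2.0961
Total violation = 2.52 + 10.6359 + 2.0961 = 15.252


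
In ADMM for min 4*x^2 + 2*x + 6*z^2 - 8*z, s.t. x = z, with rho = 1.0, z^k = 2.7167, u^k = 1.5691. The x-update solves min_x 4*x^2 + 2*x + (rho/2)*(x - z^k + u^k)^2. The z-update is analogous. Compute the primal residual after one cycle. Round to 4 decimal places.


ADMM iteration with rho = 1.0, z^k = 2.7167, u^k = 1.5691
Step 1: x-update.
Minimize 4*x^2 + 2*x + (1.0/2)*(x - 2.7167 + 1.5691)^2
FOC: (2*4 + 1.0)*x = -2 + 1.0*(2.7167 - 1.5691)
x^{k+1} = -0.0947
Step 2: z-update.
Minimize 6*z^2 - 8*z + (1.0/2)*(-0.0947 - z + 1.5691)^2
FOC: (2*6 + 1.0)*z = 8 + 1.0*(-0.0947 + 1.5691)
z^{k+1} = 0.7288
Step 3: u-update.
u^{k+1} = 1.5691 - 0.0947 - 0.7288 = 0.7456
Step 4: Primal residual = |-0.0947 - 0.7288| = 0.8235


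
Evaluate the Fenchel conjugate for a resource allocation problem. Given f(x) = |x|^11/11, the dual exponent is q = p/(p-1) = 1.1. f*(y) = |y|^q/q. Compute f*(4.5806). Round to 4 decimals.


The conjugate exponent q satisfies 1/p + 1/q = 1.
p = 11, so q = 11/(11 - 1) = 1.1
|y|^q = 4.5806^1.1 = 5.3335
f*(4.5806) = 5.3335 / 1.1 = 4.8487


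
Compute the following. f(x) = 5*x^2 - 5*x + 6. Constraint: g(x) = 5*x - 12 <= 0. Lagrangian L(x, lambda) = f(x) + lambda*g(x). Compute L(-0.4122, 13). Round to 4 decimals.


Step 1: Evaluate f(x).
f(-0.4122) = 5*(-0.4122)^2 - 5*(-0.4122) + 6 = 8.9105
Step 2: Evaluate g(x).
g(-0.4122) = 5*-0.4122 - 12 = -14.061
Step 3: Compute Lagrangian.
L = 8.9105 + 13*-14.061 = -173.8825


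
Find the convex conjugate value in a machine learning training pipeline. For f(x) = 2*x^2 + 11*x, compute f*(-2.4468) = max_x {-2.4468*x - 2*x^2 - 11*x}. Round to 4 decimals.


f*(y) = sup_x {y*x - a*x^2 - b*x} = sup_x {(y-b)*x - a*x^2}
FOC: (y - b) - 2a*x = 0 => x* = (y - b)/(2a)
x* = (-2.4468 - 11)/(2*2) = -3.3617
f*(-2.4468) = (y-b)^2/(4a) = (-2.4468 - 11)^2/(4*2)
= 180.8164/8 = 22.6021


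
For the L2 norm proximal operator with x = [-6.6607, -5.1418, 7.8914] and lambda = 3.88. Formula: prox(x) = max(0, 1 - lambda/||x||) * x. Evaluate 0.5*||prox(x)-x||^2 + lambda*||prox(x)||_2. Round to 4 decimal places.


Step 1: Compute ||x||.
||x|| = 11.5359
Step 2: Compute scaling factor.
scale = max(0, 1 - 3.88/11.5359) = 0.6637
Step 3: prox(x) = [-4.4204, -3.4124, 5.2372]
||prox(x)|| = 7.6559
Step 4: Proximal objective.
0.5*||prox-x||^2 = 7.5272
lambda*||prox|| = 29.7049
Total = 37.2321


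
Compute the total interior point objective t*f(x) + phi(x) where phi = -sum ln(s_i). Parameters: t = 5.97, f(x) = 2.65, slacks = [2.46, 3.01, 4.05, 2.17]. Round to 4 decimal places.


Step 1: Compute log-barrier.
ln values: [0.9002, 1.1019, 1.3987, 0.7747]
phi = -(0.9002 + 1.1019 + 1.3987 + 0.7747) = -4.1755
Step 2: Compute augmented objective.
t*f(x) = 5.97*2.65 = 15.8205
Total = 15.8205 - 4.1755 = 11.645


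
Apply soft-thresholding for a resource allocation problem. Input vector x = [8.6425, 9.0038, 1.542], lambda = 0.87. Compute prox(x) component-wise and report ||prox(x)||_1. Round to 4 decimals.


Soft-thresholding with lambda = 0.87:
prox(8.6425) = sign(8.6425)*max(|8.6425| - 0.87, 0) = 7.7725
prox(9.0038) = sign(9.0038)*max(|9.0038| - 0.87, 0) = 8.1338
prox(1.542) = sign(1.542)*max(|1.542| - 0.87, 0) = 0.672
prox(x) = [7.7725, 8.1338, 0.672]
||prox(x)||_1 = 7.7725 + 8.1338 + 0.672 = 16.5783


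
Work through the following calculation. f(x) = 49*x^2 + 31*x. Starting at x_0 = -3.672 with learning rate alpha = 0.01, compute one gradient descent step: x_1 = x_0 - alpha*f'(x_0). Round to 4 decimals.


We compute the gradient at x_0 and apply the update.
f'(x) = 98*x + 31
f'(-3.672) = 98*-3.672 + 31 = -328.856
x_1 = -3.672 - 0.01*-328.856 = -0.3834


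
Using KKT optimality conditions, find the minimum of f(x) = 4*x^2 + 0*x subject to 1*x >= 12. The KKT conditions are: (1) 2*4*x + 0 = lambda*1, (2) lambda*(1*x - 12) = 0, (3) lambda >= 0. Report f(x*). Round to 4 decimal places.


Step 1: Try lambda = 0 (constraint inactive).
x_unc = 0/(2*4) = 0.0
Check: 1*0.0 = 0.0 < 12 -- violated!
Step 2: Constraint must be active: 1*x = 12
x* = 12/1 = 12.0
lambda = (2*4*12.0 + 0)/1 = 96.0
Step 3: Compute optimal value.
f(x*) = 4*12.0^2 + 0*12.0 = 576.0


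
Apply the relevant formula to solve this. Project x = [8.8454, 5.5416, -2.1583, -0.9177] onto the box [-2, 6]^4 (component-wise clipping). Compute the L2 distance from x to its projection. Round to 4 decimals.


Project each component onto [-2, 6].
clip(8.8454) = 6.0, clip(5.5416) = 5.5416, clip(-2.1583) = -2.0, clip(-0.9177) = -0.9177
Projection = [6.0, 5.5416, -2.0, -0.9177]
Squared diffs: [8.0963, 0.0, 0.0251, 0.0]
Distance = sqrt(8.1214) = 2.8498


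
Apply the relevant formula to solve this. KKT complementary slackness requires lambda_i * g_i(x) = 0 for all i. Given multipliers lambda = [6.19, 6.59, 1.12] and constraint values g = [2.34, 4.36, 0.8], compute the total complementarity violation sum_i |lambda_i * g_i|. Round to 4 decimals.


KKT complementary slackness check:
lambda_1 * g_1 = 6.19 * 2.34 = 14.4846
lambda_2 * g_2 = 6.59 * 4.36 = 28.7324
lambda_3 * g_3 = 1.12 * 0.8 = 0.896
Total violation = 14.4846 + 28.7324 + 0.896 = 44.113


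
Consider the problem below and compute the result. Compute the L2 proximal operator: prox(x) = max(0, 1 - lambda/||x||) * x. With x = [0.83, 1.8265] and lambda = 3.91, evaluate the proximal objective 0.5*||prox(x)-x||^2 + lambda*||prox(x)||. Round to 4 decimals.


Step 1: Compute ||x||.
||x|| = 2.0062
Step 2: Compute scaling factor.
scale = max(0, 1 - 3.91/2.0062) = 0.0
Step 3: prox(x) = [0.0, 0.0]
||prox(x)|| = 0.0
Step 4: Proximal objective.
0.5*||prox-x||^2 = 2.0125
lambda*||prox|| = 0.0
Total = 2.0125


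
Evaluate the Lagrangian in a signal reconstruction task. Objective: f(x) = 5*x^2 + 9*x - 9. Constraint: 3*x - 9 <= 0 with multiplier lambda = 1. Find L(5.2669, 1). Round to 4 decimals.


Step 1: Evaluate f(x).
f(5.2669) = 5*5.2669^2 + 9*5.2669 - 9 = 177.1033
Step 2: Evaluate g(x).
g(5.2669) = 3*5.2669 - 9 = 6.8007
Step 3: Compute Lagrangian.
L = 177.1033 + 1*6.8007 = 183.904


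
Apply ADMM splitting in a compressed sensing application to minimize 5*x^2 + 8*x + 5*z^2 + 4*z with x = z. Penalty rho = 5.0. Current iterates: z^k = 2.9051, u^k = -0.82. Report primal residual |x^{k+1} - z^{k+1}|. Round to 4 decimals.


ADMM iteration with rho = 5.0, z^k = 2.9051, u^k = -0.82
Step 1: x-update.
Minimize 5*x^2 + 8*x + (5.0/2)*(x - 2.9051 - 0.82)^2
FOC: (2*5 + 5.0)*x = -8 + 5.0*(2.9051 + 0.82)
x^{k+1} = 0.7084
Step 2: z-update.
Minimize 5*z^2 + 4*z + (5.0/2)*(0.7084 - z - 0.82)^2
FOC: (2*5 + 5.0)*z = -4 + 5.0*(0.7084 - 0.82)
z^{k+1} = -0.3039
Step 3: u-update.
u^{k+1} = -0.82 + 0.7084 + 0.3039 = 0.1922
Step 4: Primal residual = |0.7084 + 0.3039| = 1.0122


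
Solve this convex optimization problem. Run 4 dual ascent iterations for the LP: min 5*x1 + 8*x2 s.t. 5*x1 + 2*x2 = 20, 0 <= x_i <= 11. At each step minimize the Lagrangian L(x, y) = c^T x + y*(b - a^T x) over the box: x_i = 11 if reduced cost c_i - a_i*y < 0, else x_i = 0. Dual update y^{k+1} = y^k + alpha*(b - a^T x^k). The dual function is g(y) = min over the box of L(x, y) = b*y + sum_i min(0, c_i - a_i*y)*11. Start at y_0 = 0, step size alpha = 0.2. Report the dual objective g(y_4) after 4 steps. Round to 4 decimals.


Dual ascent for LP: min 5*x1 + 8*x2, 5*x1 + 2*x2 = 20, 0 <= x_i <= 11
Step 1: y^k = 0.0, reduced costs: (5.0, 8.0)
  x^k = (0.0, 0.0), subgradient = b - a^T x = 20.0
  y^{k+1} = 0.0 + 0.2*20.0 = 4.0
Step 2: y^k = 4.0, reduced costs: (-15.0, 0.0)
  x^k = (11.0, 0.0), subgradient = b - a^T x = -35.0
  y^{k+1} = 4.0 + 0.2*-35.0 = -3.0
Step 3: y^k = -3.0, reduced costs: (20.0, 14.0)
  x^k = (0.0, 0.0), subgradient = b - a^T x = 20.0
  y^{k+1} = -3.0 + 0.2*20.0 = 1.0
Step 4: y^k = 1.0, reduced costs: (0.0, 6.0)
  x^k = (0.0, 0.0), subgradient = b - a^T x = 20.0
  y^{k+1} = 1.0 + 0.2*20.0 = 5.0
Dual objective at y_4 = 5.0: reduced costs (-20.0, -2.0), box minimizer x = (11.0, 11.0)
g(y_4) = b*y + (c1 - a1*y)*x1 + (c2 - a2*y)*x2 = 20*5.0 + (-20.0)*11.0 + (-2.0)*11.0 = 100.0 - 220.0 - 22.0 = -142.0


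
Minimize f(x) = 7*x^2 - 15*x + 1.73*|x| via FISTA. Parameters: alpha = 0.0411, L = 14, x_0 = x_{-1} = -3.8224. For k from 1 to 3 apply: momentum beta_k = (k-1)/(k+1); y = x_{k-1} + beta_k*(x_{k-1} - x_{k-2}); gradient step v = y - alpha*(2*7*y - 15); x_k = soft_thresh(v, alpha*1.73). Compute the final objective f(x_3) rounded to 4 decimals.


FISTA on f(x) = 7*x^2 - 15*x + 1.73*|x|
L = 14, alpha = 0.0411
Iteration 1: beta = 0.0, y = -3.8224 + 0.0*(-3.8224 + 3.8224) = -3.8224
  grad(y) = -68.5136, v = y - alpha*grad = -1.0065
  prox(v) = soft_thresh(-1.0065, 0.0711) = -0.9354
Iteration 2: beta = 0.3333, y = -0.9354 + 0.3333*(-0.9354 + 3.8224) = 0.0269
  grad(y) = -14.6227, v = y - alpha*grad = 0.6279
  prox(v) = soft_thresh(0.6279, 0.0711) = 0.5568
Iteration 3: beta = 0.5, y = 0.5568 + 0.5*(0.5568 + 0.9354) = 1.303
  grad(y) = 3.2413, v = y - alpha*grad = 1.1697
  prox(v) = soft_thresh(1.1697, 0.0711) = 1.0986
f(x_3) = 7*1.0986^2 - 15*1.0986 + 1.73*|1.0986| = -6.1299


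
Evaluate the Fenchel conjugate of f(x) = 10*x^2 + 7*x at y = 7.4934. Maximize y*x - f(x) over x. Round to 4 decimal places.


f*(y) = sup_x {y*x - a*x^2 - b*x} = sup_x {(y-b)*x - a*x^2}
FOC: (y - b) - 2a*x = 0 => x* = (y - b)/(2a)
x* = (7.4934 - 7)/(2*10) = 0.0247
f*(7.4934) = (y-b)^2/(4a) = (7.4934 - 7)^2/(4*10)
= 0.2434/40 = 0.0061


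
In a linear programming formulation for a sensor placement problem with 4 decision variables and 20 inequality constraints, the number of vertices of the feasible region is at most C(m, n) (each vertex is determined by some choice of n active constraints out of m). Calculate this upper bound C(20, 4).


Each vertex corresponds to some choice of n active constraints out of m, so the number of vertices is at most C(m, n) = m! / (n!(m-n)!).
m = 20, n = 4
Numerator: 20 * 19 * 18 * 17
Denominator: 4! = 24
C(20, 4) = 4845


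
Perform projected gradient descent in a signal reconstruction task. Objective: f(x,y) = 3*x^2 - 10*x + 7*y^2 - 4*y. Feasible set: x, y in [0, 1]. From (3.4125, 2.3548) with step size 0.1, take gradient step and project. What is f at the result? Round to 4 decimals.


Step 1: Compute gradient at (3.4125, 2.3548).
grad_x = 2*3*3.4125 - 10 = 10.475
grad_y = 2*7*2.3548 - 4 = 28.9672
Step 2: Gradient step.
x_raw = 3.4125 - 0.1*10.475 = 2.365
y_raw = 2.3548 - 0.1*28.9672 = -0.5419
Step 3: Project onto [0, 1].
x_proj = clip(2.365) = 1.0
y_proj = clip(-0.5419) = 0.0
Step 4: Evaluate f.
f(1.0, 0.0) = -7.0


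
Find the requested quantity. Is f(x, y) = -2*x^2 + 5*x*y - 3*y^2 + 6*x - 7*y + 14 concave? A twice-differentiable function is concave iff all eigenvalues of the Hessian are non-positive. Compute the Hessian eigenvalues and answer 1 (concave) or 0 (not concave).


The Hessian of f(x,y) = -2*x^2 + 5*x*y - 3*y^2 + 6*x - 7*y + 14 is:
H = [[-4, 5], [5, -6]]
Trace = -4 - 6 = -10
Determinant = -4*-6 - (5)^2 = -1
Discriminant = (-10)^2 - 4*-1 = 104.0
Eigenvalues: lambda_1 = -10.099, lambda_2 = 0.099
The function is not concave.

0


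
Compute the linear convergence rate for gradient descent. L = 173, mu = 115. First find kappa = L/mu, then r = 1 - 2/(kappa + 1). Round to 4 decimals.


Step 1: Compute the condition number.
kappa = L/mu = 173/115 = 1.5043
Step 2: Compute the convergence rate.
r = 1 - 2/(kappa + 1) = 1 - 2*mu/(L + mu) = (L - mu)/(L + mu) = 58/288 = 0.2014


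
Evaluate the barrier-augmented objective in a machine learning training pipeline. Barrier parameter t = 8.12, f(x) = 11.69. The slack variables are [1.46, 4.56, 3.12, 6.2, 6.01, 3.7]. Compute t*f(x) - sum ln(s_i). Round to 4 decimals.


Step 1: Compute log-barrier.
ln values: [0.3784, 1.5173, 1.1378, 1.8245, 1.7934, 1.3083]
phi = -(0.3784 + 1.5173 + 1.1378 + 1.8245 + 1.7934 + 1.3083) = -7.9599
Step 2: Compute augmented objective.
t*f(x) = 8.12*11.69 = 94.9228
Total = 94.9228 - 7.9599 = 86.9629


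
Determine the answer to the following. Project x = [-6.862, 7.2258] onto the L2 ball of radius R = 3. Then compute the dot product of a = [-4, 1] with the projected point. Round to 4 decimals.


Step 1: Compute ||x|| (intermediates to 6 decimals).
||x|| = sqrt((-6.862)^2 + 7.2258^2) = 9.9649
Step 2: Project.
Since ||x|| > R, scale = R/||x|| = 3/9.9649 = 0.301057, proj(x) = scale * x
proj(x) = [-2.065853, 2.175378]
Step 3: Dot product.
a^T * proj(x) = -4*(-2.065853) + 1*2.175378 = 10.4388


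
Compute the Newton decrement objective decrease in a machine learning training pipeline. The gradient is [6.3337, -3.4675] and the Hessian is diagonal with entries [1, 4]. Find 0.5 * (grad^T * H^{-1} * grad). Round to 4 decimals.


Step 1: H is diagonal, so H^(-1) * g = [6.3337, -0.8669].
Step 2: g^T H^(-1) g = sum_i g_i^2 / H_ii
  = (6.3337)^2/1 + (-3.4675)^2/4
  = 40.1158 + 3.0059 = 43.1216
Step 3: Objective decrease = 0.5 * g^T H^(-1) g = 21.5608


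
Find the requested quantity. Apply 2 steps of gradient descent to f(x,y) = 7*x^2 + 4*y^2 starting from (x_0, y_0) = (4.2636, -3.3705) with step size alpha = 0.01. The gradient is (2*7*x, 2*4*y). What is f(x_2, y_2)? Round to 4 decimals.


Gradient descent on f(x,y) = 7*x^2 + 4*y^2.
Starting point: (4.2636, -3.3705), alpha = 0.01
Step 1: grad_x = 2*7*4.2636 = 59.6904, grad_y = 2*4*-3.3705 = -26.964
  x_1 = 4.2636 - 0.01*59.6904 = 3.6667
  y_1 = -3.3705 - 0.01*-26.964 = -3.1009
Step 2: grad_x = 2*7*3.6667 = 51.3337, grad_y = 2*4*-3.1009 = -24.8069
  x_2 = 3.6667 - 0.01*51.3337 = 3.1534
  y_2 = -3.1009 - 0.01*-24.8069 = -2.8528
f(3.1534, -2.8528) = 7*3.1534^2 + 4*(-2.8528)^2 = 102.1594


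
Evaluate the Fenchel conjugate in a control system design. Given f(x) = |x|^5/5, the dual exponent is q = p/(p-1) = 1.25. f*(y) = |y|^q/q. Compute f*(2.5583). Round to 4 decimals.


The conjugate exponent q satisfies 1/p + 1/q = 1.
p = 5, so q = 5/(5 - 1) = 1.25
|y|^q = 2.5583^1.25 = 3.2355
f*(2.5583) = 3.2355 / 1.25 = 2.5884


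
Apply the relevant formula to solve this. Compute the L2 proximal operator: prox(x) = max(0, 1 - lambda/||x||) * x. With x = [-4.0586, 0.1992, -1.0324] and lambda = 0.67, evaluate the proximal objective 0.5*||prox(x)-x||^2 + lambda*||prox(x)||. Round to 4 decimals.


Step 1: Compute ||x||.
||x|| = 4.1926
Step 2: Compute scaling factor.
scale = max(0, 1 - 0.67/4.1926) = 0.8402
Step 3: prox(x) = [-3.41, 0.1674, -0.8674]
||prox(x)|| = 3.5226
Step 4: Proximal objective.
0.5*||prox-x||^2 = 0.2245
lambda*||prox|| = 2.3601
Total = 2.5846


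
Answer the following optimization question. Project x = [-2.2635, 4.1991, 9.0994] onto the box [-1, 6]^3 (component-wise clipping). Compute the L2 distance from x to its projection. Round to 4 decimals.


Project each component onto [-1, 6].
clip(-2.2635) = -1.0, clip(4.1991) = 4.1991, clip(9.0994) = 6.0
Projection = [-1.0, 4.1991, 6.0]
Squared diffs: [1.5964, 0.0, 9.6063]
Distance = sqrt(11.2027) = 3.347


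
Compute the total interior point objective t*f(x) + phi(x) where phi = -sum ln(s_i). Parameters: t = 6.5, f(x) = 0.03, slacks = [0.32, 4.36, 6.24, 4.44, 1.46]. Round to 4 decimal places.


Step 1: Compute log-barrier.
ln values: [-1.1394, 1.4725, 1.831, 1.4907, 0.3784]
phi = -(-1.1394 + 1.4725 + 1.831 + 1.4907 + 0.3784) = -4.0331
Step 2: Compute augmented objective.
t*f(x) = 6.5*0.03 = 0.195
Total = 0.195 - 4.0331 = -3.8381


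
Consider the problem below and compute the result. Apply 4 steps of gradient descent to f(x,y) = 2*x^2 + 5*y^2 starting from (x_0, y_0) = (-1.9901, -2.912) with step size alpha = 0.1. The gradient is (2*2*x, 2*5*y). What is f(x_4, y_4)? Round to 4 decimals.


Gradient descent on f(x,y) = 2*x^2 + 5*y^2.
Starting point: (-1.9901, -2.912), alpha = 0.1
Step 1: grad_x = 2*2*-1.9901 = -7.9604, grad_y = 2*5*-2.912 = -29.12
  x_1 = -1.9901 - 0.1*-7.9604 = -1.1941
  y_1 = -2.912 - 0.1*-29.12 = 0.0
Step 2: grad_x = 2*2*-1.1941 = -4.7762, grad_y = 2*5*0.0 = 0.0
  x_2 = -1.1941 - 0.1*-4.7762 = -0.7164
  y_2 = 0.0 - 0.1*0.0 = 0.0
Step 3: grad_x = 2*2*-0.7164 = -2.8657, grad_y = 2*5*0.0 = 0.0
  x_3 = -0.7164 - 0.1*-2.8657 = -0.4299
  y_3 = 0.0 - 0.1*0.0 = 0.0
Step 4: grad_x = 2*2*-0.4299 = -1.7194, grad_y = 2*5*0.0 = 0.0
  x_4 = -0.4299 - 0.1*-1.7194 = -0.2579
  y_4 = 0.0 - 0.1*0.0 = 0.0
f(-0.2579, 0.0) = 2*(-0.2579)^2 + 5*0.0^2 = 0.133


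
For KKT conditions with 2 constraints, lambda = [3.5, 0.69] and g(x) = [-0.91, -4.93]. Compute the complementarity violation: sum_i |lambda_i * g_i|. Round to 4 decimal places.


KKT complementary slackness check:
lambda_1 * g_1 = 3.5 * -0.91 = -3.185
lambda_2 * g_2 = 0.69 * -4.93 = -3.4017
Total violation = 3.185 + 3.4017 = 6.5867


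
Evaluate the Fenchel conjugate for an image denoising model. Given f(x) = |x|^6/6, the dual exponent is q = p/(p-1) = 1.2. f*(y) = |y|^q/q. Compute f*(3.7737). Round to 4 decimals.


The conjugate exponent q satisfies 1/p + 1/q = 1.
p = 6, so q = 6/(6 - 1) = 1.2
|y|^q = 3.7737^1.2 = 4.9218
f*(3.7737) = 4.9218 / 1.2 = 4.1015


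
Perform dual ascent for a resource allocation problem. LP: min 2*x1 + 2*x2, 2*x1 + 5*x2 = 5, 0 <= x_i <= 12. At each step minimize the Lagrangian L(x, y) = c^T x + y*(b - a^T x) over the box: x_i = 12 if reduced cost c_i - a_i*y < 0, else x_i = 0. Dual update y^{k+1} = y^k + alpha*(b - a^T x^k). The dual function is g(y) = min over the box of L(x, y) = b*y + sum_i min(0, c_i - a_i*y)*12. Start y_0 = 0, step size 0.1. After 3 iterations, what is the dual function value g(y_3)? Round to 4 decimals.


Dual ascent for LP: min 2*x1 + 2*x2, 2*x1 + 5*x2 = 5, 0 <= x_i <= 12
Step 1: y^k = 0.0, reduced costs: (2.0, 2.0)
  x^k = (0.0, 0.0), subgradient = b - a^T x = 5.0
  y^{k+1} = 0.0 + 0.1*5.0 = 0.5
Step 2: y^k = 0.5, reduced costs: (1.0, -0.5)
  x^k = (0.0, 12.0), subgradient = b - a^T x = -55.0
  y^{k+1} = 0.5 + 0.1*-55.0 = -5.0
Step 3: y^k = -5.0, reduced costs: (12.0, 27.0)
  x^k = (0.0, 0.0), subgradient = b - a^T x = 5.0
  y^{k+1} = -5.0 + 0.1*5.0 = -4.5
Dual objective at y_3 = -4.5: reduced costs (11.0, 24.5), box minimizer x = (0.0, 0.0)
g(y_3) = b*y + (c1 - a1*y)*x1 + (c2 - a2*y)*x2 = 5*(-4.5) + 11.0*0.0 + 24.5*0.0 = -22.5 + 0.0 + 0.0 = -22.5


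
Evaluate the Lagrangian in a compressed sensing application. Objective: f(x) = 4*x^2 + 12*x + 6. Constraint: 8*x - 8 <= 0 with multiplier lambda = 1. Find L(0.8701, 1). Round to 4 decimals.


Step 1: Evaluate f(x).
f(0.8701) = 4*0.8701^2 + 12*0.8701 + 6 = 19.4695
Step 2: Evaluate g(x).
g(0.8701) = 8*0.8701 - 8 = -1.0392
Step 3: Compute Lagrangian.
L = 19.4695 + 1*-1.0392 = 18.4303


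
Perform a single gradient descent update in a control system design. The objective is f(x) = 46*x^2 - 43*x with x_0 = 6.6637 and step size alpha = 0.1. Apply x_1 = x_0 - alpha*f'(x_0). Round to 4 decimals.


We compute the gradient at x_0 and apply the update.
f'(x) = 92*x - 43
f'(6.6637) = 92*6.6637 - 43 = 570.0604
x_1 = 6.6637 - 0.1*570.0604 = -50.3423


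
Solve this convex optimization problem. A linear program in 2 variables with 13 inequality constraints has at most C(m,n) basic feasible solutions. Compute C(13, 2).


Each vertex corresponds to some choice of n active constraints out of m, so the number of vertices is at most C(m, n) = m! / (n!(m-n)!).
m = 13, n = 2
Numerator: 13 * 12
Denominator: 2! = 2
C(13, 2) = 78


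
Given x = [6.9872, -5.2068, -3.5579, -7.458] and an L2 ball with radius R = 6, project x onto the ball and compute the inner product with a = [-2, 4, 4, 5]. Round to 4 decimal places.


Step 1: Compute ||x|| (intermediates to 6 decimals).
||x|| = sqrt(6.9872^2 + (-5.2068)^2 + (-3.5579)^2 + (-7.458)^2) = 12.008836
Step 2: Project.
Since ||x|| > R, scale = R/||x|| = 6/12.008836 = 0.499632, proj(x) = scale * x
proj(x) = [3.491029, -2.601484, -1.777641, -3.726255]
Step 3: Dot product.
a^T * proj(x) = -2*3.491029 + 4*(-2.601484) + 4*(-1.777641) + 5*(-3.726255) = -43.1298


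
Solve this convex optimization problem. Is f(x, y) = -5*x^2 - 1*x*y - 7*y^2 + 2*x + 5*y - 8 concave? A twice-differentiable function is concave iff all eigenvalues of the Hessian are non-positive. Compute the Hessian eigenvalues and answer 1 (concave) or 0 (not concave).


The Hessian of f(x,y) = -5*x^2 - 1*x*y - 7*y^2 + 2*x + 5*y - 8 is:
H = [[-10, -1], [-1, -14]]
Trace = -10 - 14 = -24
Determinant = -10*-14 - (-1)^2 = 139
Discriminant = (-24)^2 - 4*139 = 20.0
Eigenvalues: lambda_1 = -14.2361, lambda_2 = -9.7639
The function is concave.

1


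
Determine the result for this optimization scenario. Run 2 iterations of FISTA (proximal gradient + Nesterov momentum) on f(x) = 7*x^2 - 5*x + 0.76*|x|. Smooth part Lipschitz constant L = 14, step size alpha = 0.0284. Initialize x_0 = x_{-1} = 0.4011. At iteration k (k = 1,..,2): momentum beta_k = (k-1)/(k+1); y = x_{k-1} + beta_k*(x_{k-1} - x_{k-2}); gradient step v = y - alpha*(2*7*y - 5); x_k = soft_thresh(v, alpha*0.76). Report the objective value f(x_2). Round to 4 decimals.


FISTA on f(x) = 7*x^2 - 5*x + 0.76*|x|
L = 14, alpha = 0.0284
Iteration 1: beta = 0.0, y = 0.4011 + 0.0*(0.4011 - 0.4011) = 0.4011
  grad(y) = 0.6154, v = y - alpha*grad = 0.3836
  prox(v) = soft_thresh(0.3836, 0.0216) = 0.362
Iteration 2: beta = 0.3333, y = 0.362 + 0.3333*(0.362 - 0.4011) = 0.349
  grad(y) = -0.1137, v = y - alpha*grad = 0.3522
  prox(v) = soft_thresh(0.3522, 0.0216) = 0.3307
f(x_2) = 7*0.3307^2 - 5*0.3307 + 0.76*|0.3307| = -0.6366


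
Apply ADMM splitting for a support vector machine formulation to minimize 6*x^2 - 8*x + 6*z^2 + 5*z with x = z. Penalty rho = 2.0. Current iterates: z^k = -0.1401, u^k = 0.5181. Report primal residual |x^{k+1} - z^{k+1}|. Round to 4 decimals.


ADMM iteration with rho = 2.0, z^k = -0.1401, u^k = 0.5181
Step 1: x-update.
Minimize 6*x^2 - 8*x + (2.0/2)*(x + 0.1401 + 0.5181)^2
FOC: (2*6 + 2.0)*x = 8 + 2.0*(-0.1401 - 0.5181)
x^{k+1} = 0.4774
Step 2: z-update.
Minimize 6*z^2 + 5*z + (2.0/2)*(0.4774 - z + 0.5181)^2
FOC: (2*6 + 2.0)*z = -5 + 2.0*(0.4774 + 0.5181)
z^{k+1} = -0.2149
Step 3: u-update.
u^{k+1} = 0.5181 + 0.4774 + 0.2149 = 1.2104
Step 4: Primal residual = |0.4774 + 0.2149| = 0.6923


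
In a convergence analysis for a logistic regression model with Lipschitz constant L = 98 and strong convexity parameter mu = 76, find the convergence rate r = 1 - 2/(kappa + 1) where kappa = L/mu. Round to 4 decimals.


Step 1: Compute the condition number.
kappa = L/mu = 98/76 = 1.2895
Step 2: Compute the convergence rate.
r = 1 - 2/(kappa + 1) = 1 - 2*mu/(L + mu) = (L - mu)/(L + mu) = 22/174 = 0.1264


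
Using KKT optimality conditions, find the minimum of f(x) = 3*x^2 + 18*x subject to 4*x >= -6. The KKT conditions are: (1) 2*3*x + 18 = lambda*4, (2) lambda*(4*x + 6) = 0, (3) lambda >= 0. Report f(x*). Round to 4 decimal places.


Step 1: Try lambda = 0 (constraint inactive).
x_unc = -18/(2*3) = -3.0
Check: 4*-3.0 = -12.0 < -6 -- violated!
Step 2: Constraint must be active: 4*x = -6
x* = -6/4 = -1.5
lambda = (2*3*(-1.5) + 18)/4 = 2.25
Step 3: Compute optimal value.
f(x*) = 3*(-1.5)^2 + 18*(-1.5) = -20.25


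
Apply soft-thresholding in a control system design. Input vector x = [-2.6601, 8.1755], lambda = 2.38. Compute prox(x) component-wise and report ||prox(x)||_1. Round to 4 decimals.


Soft-thresholding with lambda = 2.38:
prox(-2.6601) = sign(-2.6601)*max(|-2.6601| - 2.38, 0) = -0.2801
prox(8.1755) = sign(8.1755)*max(|8.1755| - 2.38, 0) = 5.7955
prox(x) = [-0.2801, 5.7955]
||prox(x)||_1 = 0.2801 + 5.7955 = 6.0756


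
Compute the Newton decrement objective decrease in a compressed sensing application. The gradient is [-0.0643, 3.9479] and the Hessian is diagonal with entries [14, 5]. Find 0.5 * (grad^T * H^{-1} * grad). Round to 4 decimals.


Step 1: H is diagonal, so H^(-1) * g = [-0.0046, 0.7896].
Step 2: g^T H^(-1) g = sum_i g_i^2 / H_ii
  = (-0.0643)^2/14 + (3.9479)^2/5
  = 0.0003 + 3.1172 = 3.1175
Step 3: Objective decrease = 0.5 * g^T H^(-1) g = 1.5587


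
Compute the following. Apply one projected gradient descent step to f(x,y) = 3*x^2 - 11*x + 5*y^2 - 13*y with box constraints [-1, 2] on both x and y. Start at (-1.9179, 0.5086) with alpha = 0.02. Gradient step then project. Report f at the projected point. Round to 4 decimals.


Step 1: Compute gradient at (-1.9179, 0.5086).
grad_x = 2*3*-1.9179 - 11 = -22.5074
grad_y = 2*5*0.5086 - 13 = -7.914
Step 2: Gradient step.
x_raw = -1.9179 - 0.02*-22.5074 = -1.4678
y_raw = 0.5086 - 0.02*-7.914 = 0.6669
Step 3: Project onto [-1, 2].
x_proj = clip(-1.4678) = -1.0
y_proj = clip(0.6669) = 0.6669
Step 4: Evaluate f.
f(-1.0, 0.6669) = 7.5542


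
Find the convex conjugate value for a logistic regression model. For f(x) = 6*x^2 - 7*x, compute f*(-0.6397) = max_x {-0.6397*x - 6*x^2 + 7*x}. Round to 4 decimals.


f*(y) = sup_x {y*x - a*x^2 - b*x} = sup_x {(y-b)*x - a*x^2}
FOC: (y - b) - 2a*x = 0 => x* = (y - b)/(2a)
x* = (-0.6397 + 7)/(2*6) = 0.53
f*(-0.6397) = (y-b)^2/(4a) = (-0.6397 + 7)^2/(4*6)
= 40.4534/24 = 1.6856


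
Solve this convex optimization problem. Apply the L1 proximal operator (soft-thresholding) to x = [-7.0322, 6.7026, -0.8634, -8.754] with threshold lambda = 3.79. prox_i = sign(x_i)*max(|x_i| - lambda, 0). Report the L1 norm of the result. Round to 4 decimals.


Soft-thresholding with lambda = 3.79:
prox(-7.0322) = sign(-7.0322)*max(|-7.0322| - 3.79, 0) = -3.2422
prox(6.7026) = sign(6.7026)*max(|6.7026| - 3.79, 0) = 2.9126
prox(-0.8634) = sign(-0.8634)*max(|-0.8634| - 3.79, 0) = 0.0
prox(-8.754) = sign(-8.754)*max(|-8.754| - 3.79, 0) = -4.964
prox(x) = [-3.2422, 2.9126, 0.0, -4.964]
||prox(x)||_1 = 3.2422 + 2.9126 + 0.0 + 4.964 = 11.1188


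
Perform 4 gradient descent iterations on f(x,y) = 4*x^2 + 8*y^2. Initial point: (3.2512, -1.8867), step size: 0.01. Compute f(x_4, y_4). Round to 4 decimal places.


Gradient descent on f(x,y) = 4*x^2 + 8*y^2.
Starting point: (3.2512, -1.8867), alpha = 0.01
Step 1: grad_x = 2*4*3.2512 = 26.0096, grad_y = 2*8*-1.8867 = -30.1872
  x_1 = 3.2512 - 0.01*26.0096 = 2.9911
  y_1 = -1.8867 - 0.01*-30.1872 = -1.5848
Step 2: grad_x = 2*4*2.9911 = 23.9288, grad_y = 2*8*-1.5848 = -25.3572
  x_2 = 2.9911 - 0.01*23.9288 = 2.7518
  y_2 = -1.5848 - 0.01*-25.3572 = -1.3313
Step 3: grad_x = 2*4*2.7518 = 22.0145, grad_y = 2*8*-1.3313 = -21.3001
  x_3 = 2.7518 - 0.01*22.0145 = 2.5317
  y_3 = -1.3313 - 0.01*-21.3001 = -1.1183
Step 4: grad_x = 2*4*2.5317 = 20.2534, grad_y = 2*8*-1.1183 = -17.8921
  x_4 = 2.5317 - 0.01*20.2534 = 2.3291
  y_4 = -1.1183 - 0.01*-17.8921 = -0.9393
f(2.3291, -0.9393) = 4*2.3291^2 + 8*(-0.9393)^2 = 28.7583


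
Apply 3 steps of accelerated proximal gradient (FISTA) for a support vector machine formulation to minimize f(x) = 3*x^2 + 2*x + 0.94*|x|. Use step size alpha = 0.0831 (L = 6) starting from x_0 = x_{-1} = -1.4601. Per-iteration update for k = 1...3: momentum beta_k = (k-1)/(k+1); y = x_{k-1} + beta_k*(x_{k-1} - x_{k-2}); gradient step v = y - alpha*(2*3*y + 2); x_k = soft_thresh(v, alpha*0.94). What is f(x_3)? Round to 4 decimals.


FISTA on f(x) = 3*x^2 + 2*x + 0.94*|x|
L = 6, alpha = 0.0831
Iteration 1: beta = 0.0, y = -1.4601 + 0.0*(-1.4601 + 1.4601) = -1.4601
  grad(y) = -6.7606, v = y - alpha*grad = -0.8983
  prox(v) = soft_thresh(-0.8983, 0.0781) = -0.8202
Iteration 2: beta = 0.3333, y = -0.8202 + 0.3333*(-0.8202 + 1.4601) = -0.6069
  grad(y) = -1.6412, v = y - alpha*grad = -0.4705
  prox(v) = soft_thresh(-0.4705, 0.0781) = -0.3924
Iteration 3: beta = 0.5, y = -0.3924 + 0.5*(-0.3924 + 0.8202) = -0.1785
  grad(y) = 0.9292, v = y - alpha*grad = -0.2557
  prox(v) = soft_thresh(-0.2557, 0.0781) = -0.1776
f(x_3) = 3*(-0.1776)^2 + 2*(-0.1776) + 0.94*|-0.1776| = -0.0936


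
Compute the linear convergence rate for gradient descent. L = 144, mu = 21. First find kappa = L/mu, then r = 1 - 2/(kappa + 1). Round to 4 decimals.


Step 1: Compute the condition number.
kappa = L/mu = 144/21 = 6.8571
Step 2: Compute the convergence rate.
r = 1 - 2/(kappa + 1) = 1 - 2*mu/(L + mu) = (L - mu)/(L + mu) = 123/165 = 0.7455


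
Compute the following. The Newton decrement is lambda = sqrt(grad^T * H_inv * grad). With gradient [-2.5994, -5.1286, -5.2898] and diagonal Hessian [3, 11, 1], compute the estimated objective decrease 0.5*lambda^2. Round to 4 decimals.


Step 1: H is diagonal, so H^(-1) * g = [-0.8665, -0.4662, -5.2898].
Step 2: g^T H^(-1) g = sum_i g_i^2 / H_ii
  = (-2.5994)^2/3 + (-5.1286)^2/11 + (-5.2898)^2/1
  = 2.2523 + 2.3911 + 27.982 = 32.6254
Step 3: Objective decrease = 0.5 * g^T H^(-1) g = 16.3127


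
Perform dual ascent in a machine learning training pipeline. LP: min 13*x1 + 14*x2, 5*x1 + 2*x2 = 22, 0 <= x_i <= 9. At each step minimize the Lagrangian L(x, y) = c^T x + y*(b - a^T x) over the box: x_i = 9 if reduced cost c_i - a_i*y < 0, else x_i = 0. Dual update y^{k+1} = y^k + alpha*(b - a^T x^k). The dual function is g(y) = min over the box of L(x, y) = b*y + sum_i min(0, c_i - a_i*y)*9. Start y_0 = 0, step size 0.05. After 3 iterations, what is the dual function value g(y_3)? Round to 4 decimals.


Dual ascent for LP: min 13*x1 + 14*x2, 5*x1 + 2*x2 = 22, 0 <= x_i <= 9
Step 1: y^k = 0.0, reduced costs: (13.0, 14.0)
  x^k = (0.0, 0.0), subgradient = b - a^T x = 22.0
  y^{k+1} = 0.0 + 0.05*22.0 = 1.1
Step 2: y^k = 1.1, reduced costs: (7.5, 11.8)
  x^k = (0.0, 0.0), subgradient = b - a^T x = 22.0
  y^{k+1} = 1.1 + 0.05*22.0 = 2.2
Step 3: y^k = 2.2, reduced costs: (2.0, 9.6)
  x^k = (0.0, 0.0), subgradient = b - a^T x = 22.0
  y^{k+1} = 2.2 + 0.05*22.0 = 3.3
Dual objective at y_3 = 3.3: reduced costs (-3.5, 7.4), box minimizer x = (9.0, 0.0)
g(y_3) = b*y + (c1 - a1*y)*x1 + (c2 - a2*y)*x2 = 22*3.3 + (-3.5)*9.0 + 7.4*0.0 = 72.6 - 31.5 + 0.0 = 41.1


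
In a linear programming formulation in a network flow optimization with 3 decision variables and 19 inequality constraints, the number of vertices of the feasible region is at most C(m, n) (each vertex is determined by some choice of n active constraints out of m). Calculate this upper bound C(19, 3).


Each vertex corresponds to some choice of n active constraints out of m, so the number of vertices is at most C(m, n) = m! / (n!(m-n)!).
m = 19, n = 3
Numerator: 19 * 18 * 17
Denominator: 3! = 6
C(19, 3) = 969


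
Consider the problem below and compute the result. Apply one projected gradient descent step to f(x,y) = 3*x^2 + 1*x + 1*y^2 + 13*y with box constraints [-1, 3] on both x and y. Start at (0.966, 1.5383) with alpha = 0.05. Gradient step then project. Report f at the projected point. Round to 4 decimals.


Step 1: Compute gradient at (0.966, 1.5383).
grad_x = 2*3*0.966 + 1 = 6.796
grad_y = 2*1*1.5383 + 13 = 16.0766
Step 2: Gradient step.
x_raw = 0.966 - 0.05*6.796 = 0.6262
y_raw = 1.5383 - 0.05*16.0766 = 0.7345
Step 3: Project onto [-1, 3].
x_proj = clip(0.6262) = 0.6262
y_proj = clip(0.7345) = 0.7345
Step 4: Evaluate f.
f(0.6262, 0.7345) = 11.8901
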